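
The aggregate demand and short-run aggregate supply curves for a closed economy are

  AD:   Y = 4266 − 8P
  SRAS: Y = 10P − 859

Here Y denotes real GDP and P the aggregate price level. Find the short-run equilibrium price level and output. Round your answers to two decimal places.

P = 284.72, Y = 1988.22

Set AD = SRAS: 4266 − 8P = 10P − 859, so 5125 = 18P and P = 284.72.
Substituting into AD, Y = 4266 − 8P = 1988.22.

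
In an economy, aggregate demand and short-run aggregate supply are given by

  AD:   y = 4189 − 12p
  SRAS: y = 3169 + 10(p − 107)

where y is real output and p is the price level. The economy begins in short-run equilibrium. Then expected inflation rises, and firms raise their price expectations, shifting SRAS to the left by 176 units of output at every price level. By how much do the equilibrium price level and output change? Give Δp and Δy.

This is a negative supply shock: SRAS shifts left.
New SRAS: y = 1923 + 10p.
Set AD = SRAS: 4189 − 12p = 1923 + 10p, so 2266 = 22p and p = 103.
y = 4189 − 12·103 = 2953.
Initially p = 95, y = 3049, so Δp = +8 and Δy = -96.

Δp = +8, Δy = -96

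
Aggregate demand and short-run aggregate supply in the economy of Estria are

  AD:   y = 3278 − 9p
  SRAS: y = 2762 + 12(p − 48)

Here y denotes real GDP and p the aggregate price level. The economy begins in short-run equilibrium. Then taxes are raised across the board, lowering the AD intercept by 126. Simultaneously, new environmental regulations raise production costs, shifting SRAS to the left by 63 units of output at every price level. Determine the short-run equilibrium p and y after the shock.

After both shocks: AD is y = 3152 − 9p and SRAS is y = 2123 + 12p.
Setting them equal: 1029 = 21p, so p = 49.
y = 3152 − 9·49 = 2711.

p = 49, y = 2711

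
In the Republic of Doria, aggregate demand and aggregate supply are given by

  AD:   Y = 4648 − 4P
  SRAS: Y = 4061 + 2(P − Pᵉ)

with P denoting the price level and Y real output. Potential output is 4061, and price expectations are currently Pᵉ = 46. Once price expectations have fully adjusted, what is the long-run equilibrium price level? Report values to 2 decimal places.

Short run: with Pᵉ = 46, SRAS is Y = 3969 + 2P. Setting AD = SRAS gives 679 = 6P, so P = 113.17 and Y = 4648 − 4P = 4195.33.
Output 4195.33 is above potential 4061, so over time expected prices rise and SRAS shifts left until Y returns to 4061.
Long run: Y = 4061 on the AD curve gives 4061 = 4648 − 4P, so P = 146.75.

Long-run P = 146.75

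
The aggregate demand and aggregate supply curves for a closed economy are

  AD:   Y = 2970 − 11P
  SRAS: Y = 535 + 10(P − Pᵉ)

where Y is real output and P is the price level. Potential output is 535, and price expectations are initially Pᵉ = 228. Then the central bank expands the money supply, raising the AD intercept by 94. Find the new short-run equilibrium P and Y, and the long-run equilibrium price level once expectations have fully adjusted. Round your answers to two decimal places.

AD shifts right: new AD is Y = 3064 − 11P. With Pᵉ = 228, SRAS is Y = 10P − 1745.
Short run: 3064 − 11P = 10P − 1745 gives 4809 = 21P, so P = 229.00 and Y = 3064 − 11P = 545.00.
Y = 545.00 is above potential 535; expectations adjust and SRAS shifts left until Y = 535.
Long run: on the new AD curve, 535 = 3064 − 11P gives P = 229.91.

Short run: P = 229.00, Y = 545.00. Long run: P = 229.91.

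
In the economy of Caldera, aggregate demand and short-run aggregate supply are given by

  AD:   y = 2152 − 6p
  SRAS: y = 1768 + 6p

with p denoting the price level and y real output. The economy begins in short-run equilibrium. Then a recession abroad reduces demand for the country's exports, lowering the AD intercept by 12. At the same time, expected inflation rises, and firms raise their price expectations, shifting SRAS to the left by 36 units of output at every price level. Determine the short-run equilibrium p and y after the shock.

p = 34, y = 1936

After both shocks: AD is y = 2140 − 6p and SRAS is y = 1732 + 6p.
Setting them equal: 408 = 12p, so p = 34.
y = 2140 − 6·34 = 1936.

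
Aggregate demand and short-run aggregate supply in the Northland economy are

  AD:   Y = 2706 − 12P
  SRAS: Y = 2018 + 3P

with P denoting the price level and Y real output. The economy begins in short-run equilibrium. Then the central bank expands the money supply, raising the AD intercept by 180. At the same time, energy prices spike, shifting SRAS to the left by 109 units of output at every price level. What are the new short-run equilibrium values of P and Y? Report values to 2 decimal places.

After both shocks: AD is Y = 2886 − 12P and SRAS is Y = 1909 + 3P.
Setting them equal: 977 = 15P, so P = 65.13.
Substituting into AD, Y = 2104.40.

P = 65.13, Y = 2104.40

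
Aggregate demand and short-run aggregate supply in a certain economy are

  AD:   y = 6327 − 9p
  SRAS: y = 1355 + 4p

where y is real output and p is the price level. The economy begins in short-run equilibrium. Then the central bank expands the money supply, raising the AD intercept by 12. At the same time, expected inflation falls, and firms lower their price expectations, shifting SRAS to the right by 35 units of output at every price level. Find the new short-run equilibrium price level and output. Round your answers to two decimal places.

After both shocks: AD is y = 6339 − 9p and SRAS is y = 1390 + 4p.
Setting them equal: 4949 = 13p, so p = 380.69.
Substituting into AD, y = 2912.77.

p = 380.69, y = 2912.77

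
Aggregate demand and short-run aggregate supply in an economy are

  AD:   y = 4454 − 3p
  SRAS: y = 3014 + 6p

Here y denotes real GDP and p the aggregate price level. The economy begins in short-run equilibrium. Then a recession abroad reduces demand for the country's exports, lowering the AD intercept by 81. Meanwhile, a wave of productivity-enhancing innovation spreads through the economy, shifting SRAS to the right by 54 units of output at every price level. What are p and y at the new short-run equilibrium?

After both shocks: AD is y = 4373 − 3p and SRAS is y = 3068 + 6p.
Setting them equal: 1305 = 9p, so p = 145.
y = 4373 − 3·145 = 3938.

p = 145, y = 3938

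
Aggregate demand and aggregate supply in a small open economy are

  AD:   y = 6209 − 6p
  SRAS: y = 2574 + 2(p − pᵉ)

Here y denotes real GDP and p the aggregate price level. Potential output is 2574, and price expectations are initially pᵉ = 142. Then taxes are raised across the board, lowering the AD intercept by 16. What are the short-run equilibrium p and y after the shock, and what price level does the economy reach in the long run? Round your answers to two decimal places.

Short run: p = 487.88, y = 3265.75. Long run: p = 603.17.

AD shifts left: new AD is y = 6193 − 6p. With pᵉ = 142, SRAS is y = 2290 + 2p.
Short run: 6193 − 6p = 2290 + 2p gives 3903 = 8p, so p = 487.88 and y = 6193 − 6p = 3265.75.
y = 3265.75 is above potential 2574; expectations adjust and SRAS shifts left until y = 2574.
Long run: on the new AD curve, 2574 = 6193 − 6p gives p = 603.17.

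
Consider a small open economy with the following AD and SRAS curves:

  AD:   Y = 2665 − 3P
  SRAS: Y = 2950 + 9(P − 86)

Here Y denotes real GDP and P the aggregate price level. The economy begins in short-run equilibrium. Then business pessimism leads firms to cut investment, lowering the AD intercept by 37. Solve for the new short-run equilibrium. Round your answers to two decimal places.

This is a negative demand shock: AD shifts left.
New AD: Y = 2628 − 3P.
SRAS can be written Y = 2176 + 9P.
Set AD = SRAS: 2628 − 3P = 2176 + 9P, so 452 = 12P and P = 37.67.
Substituting into AD, Y = 2515.00.

P = 37.67, Y = 2515.00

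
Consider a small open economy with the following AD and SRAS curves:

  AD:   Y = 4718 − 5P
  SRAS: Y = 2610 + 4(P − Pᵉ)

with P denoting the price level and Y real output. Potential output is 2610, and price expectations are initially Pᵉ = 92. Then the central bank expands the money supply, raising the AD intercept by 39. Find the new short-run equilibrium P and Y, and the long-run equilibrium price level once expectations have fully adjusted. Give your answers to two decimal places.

Short run: P = 279.44, Y = 3359.78. Long run: P = 429.40.

AD shifts right: new AD is Y = 4757 − 5P. With Pᵉ = 92, SRAS is Y = 2242 + 4P.
Short run: 4757 − 5P = 2242 + 4P gives 2515 = 9P, so P = 279.44 and Y = 4757 − 5P = 3359.78.
Y = 3359.78 is above potential 2610; expectations adjust and SRAS shifts left until Y = 2610.
Long run: on the new AD curve, 2610 = 4757 − 5P gives P = 429.40.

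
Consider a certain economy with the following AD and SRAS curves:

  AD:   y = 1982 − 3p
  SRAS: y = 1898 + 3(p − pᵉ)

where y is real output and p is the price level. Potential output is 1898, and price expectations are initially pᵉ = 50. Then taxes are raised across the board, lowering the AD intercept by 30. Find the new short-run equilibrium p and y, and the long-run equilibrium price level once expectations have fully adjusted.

Short run: p = 34, y = 1850. Long run: p = 18.

AD shifts left: new AD is y = 1952 − 3p. With pᵉ = 50, SRAS is y = 1748 + 3p.
Short run: 1952 − 3p = 1748 + 3p gives 204 = 6p, so p = 34 and y = 1952 − 3·34 = 1850.
y = 1850 is below potential 1898; expectations adjust and SRAS shifts right until y = 1898.
Long run: on the new AD curve, 1898 = 1952 − 3p gives p = 18.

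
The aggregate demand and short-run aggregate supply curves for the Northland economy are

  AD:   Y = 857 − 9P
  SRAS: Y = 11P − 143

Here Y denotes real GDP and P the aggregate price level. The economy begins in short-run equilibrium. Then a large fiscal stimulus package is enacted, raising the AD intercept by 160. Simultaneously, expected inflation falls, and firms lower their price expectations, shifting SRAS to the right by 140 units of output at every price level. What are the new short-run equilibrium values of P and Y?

After both shocks: AD is Y = 1017 − 9P and SRAS is Y = 11P − 3.
Setting them equal: 1020 = 20P, so P = 51.
Y = 1017 − 9·51 = 558.

P = 51, Y = 558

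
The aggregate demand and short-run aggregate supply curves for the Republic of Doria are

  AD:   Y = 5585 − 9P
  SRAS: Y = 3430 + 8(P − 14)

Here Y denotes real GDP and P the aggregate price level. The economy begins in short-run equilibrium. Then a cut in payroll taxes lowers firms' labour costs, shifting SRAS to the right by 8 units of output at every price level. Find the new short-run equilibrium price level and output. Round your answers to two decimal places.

This is a positive supply shock: SRAS shifts right.
New SRAS: Y = 3326 + 8P.
Set AD = SRAS: 5585 − 9P = 3326 + 8P, so 2259 = 17P and P = 132.88.
Substituting into AD, Y = 4389.06.

P = 132.88, Y = 4389.06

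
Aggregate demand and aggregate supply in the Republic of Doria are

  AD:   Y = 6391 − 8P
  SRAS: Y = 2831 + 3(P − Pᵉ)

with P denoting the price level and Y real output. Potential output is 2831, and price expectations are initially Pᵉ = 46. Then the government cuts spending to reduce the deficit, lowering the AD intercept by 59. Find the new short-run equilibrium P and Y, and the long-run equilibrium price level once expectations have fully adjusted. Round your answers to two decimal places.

Short run: P = 330.82, Y = 3685.45. Long run: P = 437.63.

AD shifts left: new AD is Y = 6332 − 8P. With Pᵉ = 46, SRAS is Y = 2693 + 3P.
Short run: 6332 − 8P = 2693 + 3P gives 3639 = 11P, so P = 330.82 and Y = 6332 − 8P = 3685.45.
Y = 3685.45 is above potential 2831; expectations adjust and SRAS shifts left until Y = 2831.
Long run: on the new AD curve, 2831 = 6332 − 8P gives P = 437.63.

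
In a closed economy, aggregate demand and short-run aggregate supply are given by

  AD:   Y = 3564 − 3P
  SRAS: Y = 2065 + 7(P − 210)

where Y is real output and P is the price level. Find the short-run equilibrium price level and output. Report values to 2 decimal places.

P = 296.90, Y = 2673.30

Write SRAS as Y = 2065 + 7P − 1470 = 595 + 7P.
Set AD = SRAS: 3564 − 3P = 595 + 7P, so 2969 = 10P and P = 296.90.
Substituting into AD, Y = 3564 − 3P = 2673.30.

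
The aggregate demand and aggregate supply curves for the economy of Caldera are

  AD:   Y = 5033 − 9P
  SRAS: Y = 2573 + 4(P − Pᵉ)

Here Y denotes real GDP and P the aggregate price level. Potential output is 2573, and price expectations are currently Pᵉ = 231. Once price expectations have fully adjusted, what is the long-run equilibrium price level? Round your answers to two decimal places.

Short run: with Pᵉ = 231, SRAS is Y = 1649 + 4P. Setting AD = SRAS gives 3384 = 13P, so P = 260.31 and Y = 5033 − 9P = 2690.23.
Output 2690.23 is above potential 2573, so over time expected prices rise and SRAS shifts left until Y returns to 2573.
Long run: Y = 2573 on the AD curve gives 2573 = 5033 − 9P, so P = 273.33.

Long-run P = 273.33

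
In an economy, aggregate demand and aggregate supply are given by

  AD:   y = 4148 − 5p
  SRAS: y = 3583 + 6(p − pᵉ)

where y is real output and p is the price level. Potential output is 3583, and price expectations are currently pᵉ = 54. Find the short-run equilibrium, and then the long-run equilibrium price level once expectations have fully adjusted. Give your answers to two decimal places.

Short run: with pᵉ = 54, SRAS is y = 3259 + 6p. Setting AD = SRAS gives 889 = 11p, so p = 80.82 and y = 4148 − 5p = 3743.91.
Output 3743.91 is above potential 3583, so over time expected prices rise and SRAS shifts left until y returns to 3583.
Long run: y = 3583 on the AD curve gives 3583 = 4148 − 5p, so p = 113.00.

Short run: p = 80.82, y = 3743.91. Long run: p = 113.00.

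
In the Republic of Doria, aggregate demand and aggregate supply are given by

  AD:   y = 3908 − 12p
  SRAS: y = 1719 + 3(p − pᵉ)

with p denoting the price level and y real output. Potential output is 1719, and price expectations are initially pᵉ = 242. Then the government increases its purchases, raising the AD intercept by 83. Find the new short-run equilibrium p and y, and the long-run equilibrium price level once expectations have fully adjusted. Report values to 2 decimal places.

AD shifts right: new AD is y = 3991 − 12p. With pᵉ = 242, SRAS is y = 993 + 3p.
Short run: 3991 − 12p = 993 + 3p gives 2998 = 15p, so p = 199.87 and y = 3991 − 12p = 1592.60.
y = 1592.60 is below potential 1719; expectations adjust and SRAS shifts right until y = 1719.
Long run: on the new AD curve, 1719 = 3991 − 12p gives p = 189.33.

Short run: p = 199.87, y = 1592.60. Long run: p = 189.33.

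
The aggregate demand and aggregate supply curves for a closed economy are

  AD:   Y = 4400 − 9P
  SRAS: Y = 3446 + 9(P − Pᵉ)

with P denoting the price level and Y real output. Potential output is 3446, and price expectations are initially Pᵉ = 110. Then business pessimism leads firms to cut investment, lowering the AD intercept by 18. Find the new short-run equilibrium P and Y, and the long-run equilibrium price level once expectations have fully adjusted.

AD shifts left: new AD is Y = 4382 − 9P. With Pᵉ = 110, SRAS is Y = 2456 + 9P.
Short run: 4382 − 9P = 2456 + 9P gives 1926 = 18P, so P = 107 and Y = 4382 − 9·107 = 3419.
Y = 3419 is below potential 3446; expectations adjust and SRAS shifts right until Y = 3446.
Long run: on the new AD curve, 3446 = 4382 − 9P gives P = 104.

Short run: P = 107, Y = 3419. Long run: P = 104.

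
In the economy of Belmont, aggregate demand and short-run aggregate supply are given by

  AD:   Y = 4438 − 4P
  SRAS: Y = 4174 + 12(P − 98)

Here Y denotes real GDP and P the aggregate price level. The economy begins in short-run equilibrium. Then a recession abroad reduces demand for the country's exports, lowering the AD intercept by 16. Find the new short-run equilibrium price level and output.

This is a negative demand shock: AD shifts left.
New AD: Y = 4422 − 4P.
SRAS can be written Y = 2998 + 12P.
Set AD = SRAS: 4422 − 4P = 2998 + 12P, so 1424 = 16P and P = 89.
Y = 4422 − 4·89 = 4066.

P = 89, Y = 4066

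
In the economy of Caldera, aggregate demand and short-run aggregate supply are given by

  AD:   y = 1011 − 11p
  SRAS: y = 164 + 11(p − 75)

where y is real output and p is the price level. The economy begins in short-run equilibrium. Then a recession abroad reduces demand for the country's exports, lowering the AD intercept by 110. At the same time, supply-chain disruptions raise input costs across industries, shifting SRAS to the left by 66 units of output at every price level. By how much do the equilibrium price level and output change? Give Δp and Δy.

After both shocks: AD is y = 901 − 11p and SRAS is y = 11p − 727.
Setting them equal: 1628 = 22p, so p = 74.
y = 901 − 11·74 = 87.
Initially p = 76, y = 175, so Δp = -2 and Δy = -88.

Δp = -2, Δy = -88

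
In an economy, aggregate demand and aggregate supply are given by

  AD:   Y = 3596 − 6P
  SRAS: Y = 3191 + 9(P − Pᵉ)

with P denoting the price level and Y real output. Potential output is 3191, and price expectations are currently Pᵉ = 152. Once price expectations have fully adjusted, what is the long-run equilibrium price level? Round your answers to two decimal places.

Short run: with Pᵉ = 152, SRAS is Y = 1823 + 9P. Setting AD = SRAS gives 1773 = 15P, so P = 118.20 and Y = 3596 − 6P = 2886.80.
Output 2886.80 is below potential 3191, so over time expected prices fall and SRAS shifts right until Y returns to 3191.
Long run: Y = 3191 on the AD curve gives 3191 = 3596 − 6P, so P = 67.50.

Long-run P = 67.50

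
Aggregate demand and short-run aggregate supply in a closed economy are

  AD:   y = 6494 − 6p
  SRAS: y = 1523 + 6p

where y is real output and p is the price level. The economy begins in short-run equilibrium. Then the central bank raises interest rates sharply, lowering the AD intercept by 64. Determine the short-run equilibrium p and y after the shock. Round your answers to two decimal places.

p = 408.92, y = 3976.50

This is a negative demand shock: AD shifts left.
New AD: y = 6430 − 6p.
Set AD = SRAS: 6430 − 6p = 1523 + 6p, so 4907 = 12p and p = 408.92.
Substituting into AD, y = 3976.50.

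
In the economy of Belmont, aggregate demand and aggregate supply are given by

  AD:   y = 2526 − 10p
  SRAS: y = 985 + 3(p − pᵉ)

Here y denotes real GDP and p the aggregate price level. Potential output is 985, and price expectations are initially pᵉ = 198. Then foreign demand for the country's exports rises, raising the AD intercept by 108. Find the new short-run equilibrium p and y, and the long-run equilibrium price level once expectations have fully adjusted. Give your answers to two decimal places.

Short run: p = 172.54, y = 908.62. Long run: p = 164.90.

AD shifts right: new AD is y = 2634 − 10p. With pᵉ = 198, SRAS is y = 391 + 3p.
Short run: 2634 − 10p = 391 + 3p gives 2243 = 13p, so p = 172.54 and y = 2634 − 10p = 908.62.
y = 908.62 is below potential 985; expectations adjust and SRAS shifts right until y = 985.
Long run: on the new AD curve, 985 = 2634 − 10p gives p = 164.90.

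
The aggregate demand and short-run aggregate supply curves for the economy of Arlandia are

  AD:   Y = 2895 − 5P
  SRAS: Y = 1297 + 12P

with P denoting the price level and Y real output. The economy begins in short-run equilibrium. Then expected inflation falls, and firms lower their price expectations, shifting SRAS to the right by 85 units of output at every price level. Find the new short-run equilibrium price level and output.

This is a positive supply shock: SRAS shifts right.
New SRAS: Y = 1382 + 12P.
Set AD = SRAS: 2895 − 5P = 1382 + 12P, so 1513 = 17P and P = 89.
Y = 2895 − 5·89 = 2450.

P = 89, Y = 2450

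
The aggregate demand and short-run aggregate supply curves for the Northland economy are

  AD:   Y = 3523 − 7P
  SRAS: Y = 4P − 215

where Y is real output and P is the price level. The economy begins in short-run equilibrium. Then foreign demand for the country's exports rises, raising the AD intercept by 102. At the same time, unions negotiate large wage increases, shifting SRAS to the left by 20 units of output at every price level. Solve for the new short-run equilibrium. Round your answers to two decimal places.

After both shocks: AD is Y = 3625 − 7P and SRAS is Y = 4P − 235.
Setting them equal: 3860 = 11P, so P = 350.91.
Substituting into AD, Y = 1168.64.

P = 350.91, Y = 1168.64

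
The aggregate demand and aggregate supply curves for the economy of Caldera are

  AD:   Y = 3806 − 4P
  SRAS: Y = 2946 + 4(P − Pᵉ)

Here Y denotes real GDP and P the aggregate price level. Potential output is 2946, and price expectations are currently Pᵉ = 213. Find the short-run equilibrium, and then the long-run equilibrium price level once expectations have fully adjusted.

Short run: P = 214, Y = 2950. Long run: P = 215.

Short run: with Pᵉ = 213, SRAS is Y = 2094 + 4P. Setting AD = SRAS gives 1712 = 8P, so P = 214 and Y = 3806 − 4·214 = 2950.
Output 2950 is above potential 2946, so over time expected prices rise and SRAS shifts left until Y returns to 2946.
Long run: Y = 2946 on the AD curve gives 2946 = 3806 − 4P, so P = 215.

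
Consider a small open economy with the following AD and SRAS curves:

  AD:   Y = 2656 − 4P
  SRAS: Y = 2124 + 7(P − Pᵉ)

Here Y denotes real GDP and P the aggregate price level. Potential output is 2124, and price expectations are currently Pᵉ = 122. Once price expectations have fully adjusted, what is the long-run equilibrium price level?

Short run: with Pᵉ = 122, SRAS is Y = 1270 + 7P. Setting AD = SRAS gives 1386 = 11P, so P = 126 and Y = 2656 − 4·126 = 2152.
Output 2152 is above potential 2124, so over time expected prices rise and SRAS shifts left until Y returns to 2124.
Long run: Y = 2124 on the AD curve gives 2124 = 2656 − 4P, so P = 133.

Long-run P = 133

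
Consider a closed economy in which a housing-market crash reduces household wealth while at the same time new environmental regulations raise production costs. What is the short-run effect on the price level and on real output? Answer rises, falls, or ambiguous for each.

The first event is a negative demand shock: AD shifts left, which by itself pushes P down and Y down.
The second is an adverse supply shock: SRAS shifts left, which by itself pushes P up and Y down.
The two shocks push P in opposite directions, so the effect on P is ambiguous. Both shocks push Y down, so Y falls.

Price level: ambiguous; output: falls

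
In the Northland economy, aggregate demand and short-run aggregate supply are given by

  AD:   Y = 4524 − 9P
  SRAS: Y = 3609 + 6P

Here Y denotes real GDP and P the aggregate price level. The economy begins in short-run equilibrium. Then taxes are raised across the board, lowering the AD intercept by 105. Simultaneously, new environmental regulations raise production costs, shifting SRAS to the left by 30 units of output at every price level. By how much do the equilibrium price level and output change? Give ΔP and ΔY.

ΔP = -5, ΔY = -60

After both shocks: AD is Y = 4419 − 9P and SRAS is Y = 3579 + 6P.
Setting them equal: 840 = 15P, so P = 56.
Y = 4419 − 9·56 = 3915.
Initially P = 61, Y = 3975, so ΔP = -5 and ΔY = -60.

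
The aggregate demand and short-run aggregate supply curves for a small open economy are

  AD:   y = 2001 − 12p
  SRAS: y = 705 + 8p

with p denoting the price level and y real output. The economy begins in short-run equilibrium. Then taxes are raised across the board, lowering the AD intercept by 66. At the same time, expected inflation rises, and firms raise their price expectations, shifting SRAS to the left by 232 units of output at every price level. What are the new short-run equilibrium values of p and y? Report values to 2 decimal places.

p = 73.10, y = 1057.80

After both shocks: AD is y = 1935 − 12p and SRAS is y = 473 + 8p.
Setting them equal: 1462 = 20p, so p = 73.10.
Substituting into AD, y = 1057.80.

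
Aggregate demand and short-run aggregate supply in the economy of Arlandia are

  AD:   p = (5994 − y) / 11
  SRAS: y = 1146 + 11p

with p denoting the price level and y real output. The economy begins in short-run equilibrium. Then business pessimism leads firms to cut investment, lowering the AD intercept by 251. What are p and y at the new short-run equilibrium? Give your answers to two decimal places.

p = 208.95, y = 3444.50

This is a negative demand shock: AD shifts left.
New AD: y = 5743 − 11p.
Set AD = SRAS: 5743 − 11p = 1146 + 11p, so 4597 = 22p and p = 208.95.
Substituting into AD, y = 3444.50.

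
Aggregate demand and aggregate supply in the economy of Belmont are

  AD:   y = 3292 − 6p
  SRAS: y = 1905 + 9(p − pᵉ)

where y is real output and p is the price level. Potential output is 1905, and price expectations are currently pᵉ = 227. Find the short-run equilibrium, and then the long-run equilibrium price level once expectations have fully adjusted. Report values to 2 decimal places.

Short run: with pᵉ = 227, SRAS is y = 9p − 138. Setting AD = SRAS gives 3430 = 15p, so p = 228.67 and y = 3292 − 6p = 1920.00.
Output 1920.00 is above potential 1905, so over time expected prices rise and SRAS shifts left until y returns to 1905.
Long run: y = 1905 on the AD curve gives 1905 = 3292 − 6p, so p = 231.17.

Short run: p = 228.67, y = 1920.00. Long run: p = 231.17.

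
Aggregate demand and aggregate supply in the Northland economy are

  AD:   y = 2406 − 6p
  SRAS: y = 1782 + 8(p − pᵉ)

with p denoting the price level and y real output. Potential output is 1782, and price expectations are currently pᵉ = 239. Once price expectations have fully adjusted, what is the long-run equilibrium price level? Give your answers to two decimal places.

Short run: with pᵉ = 239, SRAS is y = 8p − 130. Setting AD = SRAS gives 2536 = 14p, so p = 181.14 and y = 2406 − 6p = 1319.14.
Output 1319.14 is below potential 1782, so over time expected prices fall and SRAS shifts right until y returns to 1782.
Long run: y = 1782 on the AD curve gives 1782 = 2406 − 6p, so p = 104.00.

Long-run p = 104.00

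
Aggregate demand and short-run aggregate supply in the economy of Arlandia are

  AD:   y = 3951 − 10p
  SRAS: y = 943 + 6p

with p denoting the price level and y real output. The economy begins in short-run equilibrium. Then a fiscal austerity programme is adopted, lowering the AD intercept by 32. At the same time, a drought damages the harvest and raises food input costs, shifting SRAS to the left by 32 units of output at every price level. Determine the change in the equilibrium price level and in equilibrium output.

After both shocks: AD is y = 3919 − 10p and SRAS is y = 911 + 6p.
Setting them equal: 3008 = 16p, so p = 188.
y = 3919 − 10·188 = 2039.
Initially p = 188, y = 2071, so Δp = +0 and Δy = -32.

Δp = +0, Δy = -32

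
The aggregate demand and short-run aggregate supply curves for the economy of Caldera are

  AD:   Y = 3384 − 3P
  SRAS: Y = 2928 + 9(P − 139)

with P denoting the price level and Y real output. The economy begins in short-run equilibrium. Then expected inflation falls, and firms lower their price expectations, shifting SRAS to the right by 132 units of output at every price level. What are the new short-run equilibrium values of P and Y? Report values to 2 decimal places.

This is a positive supply shock: SRAS shifts right.
New SRAS: Y = 1809 + 9P.
Set AD = SRAS: 3384 − 3P = 1809 + 9P, so 1575 = 12P and P = 131.25.
Substituting into AD, Y = 2990.25.

P = 131.25, Y = 2990.25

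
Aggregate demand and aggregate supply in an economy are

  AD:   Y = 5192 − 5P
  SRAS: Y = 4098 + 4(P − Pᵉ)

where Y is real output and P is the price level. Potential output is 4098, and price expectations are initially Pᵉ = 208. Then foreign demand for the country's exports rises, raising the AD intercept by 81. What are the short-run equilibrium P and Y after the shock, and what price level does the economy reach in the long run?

Short run: P = 223, Y = 4158. Long run: P = 235.

AD shifts right: new AD is Y = 5273 − 5P. With Pᵉ = 208, SRAS is Y = 3266 + 4P.
Short run: 5273 − 5P = 3266 + 4P gives 2007 = 9P, so P = 223 and Y = 5273 − 5·223 = 4158.
Y = 4158 is above potential 4098; expectations adjust and SRAS shifts left until Y = 4098.
Long run: on the new AD curve, 4098 = 5273 − 5P gives P = 235.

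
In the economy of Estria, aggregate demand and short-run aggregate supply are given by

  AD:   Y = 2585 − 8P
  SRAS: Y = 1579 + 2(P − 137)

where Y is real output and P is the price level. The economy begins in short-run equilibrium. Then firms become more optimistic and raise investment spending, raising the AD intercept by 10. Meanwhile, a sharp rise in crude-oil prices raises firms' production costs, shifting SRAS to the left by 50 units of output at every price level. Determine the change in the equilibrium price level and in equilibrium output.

After both shocks: AD is Y = 2595 − 8P and SRAS is Y = 1255 + 2P.
Setting them equal: 1340 = 10P, so P = 134.
Y = 2595 − 8·134 = 1523.
Initially P = 128, Y = 1561, so ΔP = +6 and ΔY = -38.

ΔP = +6, ΔY = -38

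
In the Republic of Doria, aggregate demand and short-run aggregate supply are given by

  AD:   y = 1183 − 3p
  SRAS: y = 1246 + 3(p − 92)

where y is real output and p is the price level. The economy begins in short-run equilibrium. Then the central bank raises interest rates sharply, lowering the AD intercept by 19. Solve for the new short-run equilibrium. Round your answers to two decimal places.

p = 32.33, y = 1067.00

This is a negative demand shock: AD shifts left.
New AD: y = 1164 − 3p.
SRAS can be written y = 970 + 3p.
Set AD = SRAS: 1164 − 3p = 970 + 3p, so 194 = 6p and p = 32.33.
Substituting into AD, y = 1067.00.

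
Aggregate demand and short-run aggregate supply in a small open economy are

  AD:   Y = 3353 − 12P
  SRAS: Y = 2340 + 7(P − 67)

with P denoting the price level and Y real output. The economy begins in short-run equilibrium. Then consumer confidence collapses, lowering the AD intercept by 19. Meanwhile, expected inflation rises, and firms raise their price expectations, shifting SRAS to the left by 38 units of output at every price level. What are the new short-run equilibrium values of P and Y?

P = 79, Y = 2386

After both shocks: AD is Y = 3334 − 12P and SRAS is Y = 1833 + 7P.
Setting them equal: 1501 = 19P, so P = 79.
Y = 3334 − 12·79 = 2386.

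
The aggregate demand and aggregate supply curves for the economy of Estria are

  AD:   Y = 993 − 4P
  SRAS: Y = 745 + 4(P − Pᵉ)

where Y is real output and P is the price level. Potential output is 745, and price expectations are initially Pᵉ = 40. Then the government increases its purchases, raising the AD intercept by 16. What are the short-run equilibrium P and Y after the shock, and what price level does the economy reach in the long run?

Short run: P = 53, Y = 797. Long run: P = 66.

AD shifts right: new AD is Y = 1009 − 4P. With Pᵉ = 40, SRAS is Y = 585 + 4P.
Short run: 1009 − 4P = 585 + 4P gives 424 = 8P, so P = 53 and Y = 1009 − 4·53 = 797.
Y = 797 is above potential 745; expectations adjust and SRAS shifts left until Y = 745.
Long run: on the new AD curve, 745 = 1009 − 4P gives P = 66.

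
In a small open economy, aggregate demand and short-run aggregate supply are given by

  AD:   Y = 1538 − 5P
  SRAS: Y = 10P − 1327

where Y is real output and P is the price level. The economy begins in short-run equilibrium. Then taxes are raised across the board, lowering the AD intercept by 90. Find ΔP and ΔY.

This is a negative demand shock: AD shifts left.
New AD: Y = 1448 − 5P.
Set AD = SRAS: 1448 − 5P = 10P − 1327, so 2775 = 15P and P = 185.
Y = 1448 − 5·185 = 523.
Initially P = 191, Y = 583, so ΔP = -6 and ΔY = -60.

ΔP = -6, ΔY = -60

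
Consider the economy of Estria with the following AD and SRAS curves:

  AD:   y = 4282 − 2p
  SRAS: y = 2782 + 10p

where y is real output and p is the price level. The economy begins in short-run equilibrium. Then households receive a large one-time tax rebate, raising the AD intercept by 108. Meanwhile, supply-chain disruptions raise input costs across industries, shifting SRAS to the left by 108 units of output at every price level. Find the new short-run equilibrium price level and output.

After both shocks: AD is y = 4390 − 2p and SRAS is y = 2674 + 10p.
Setting them equal: 1716 = 12p, so p = 143.
y = 4390 − 2·143 = 4104.

p = 143, y = 4104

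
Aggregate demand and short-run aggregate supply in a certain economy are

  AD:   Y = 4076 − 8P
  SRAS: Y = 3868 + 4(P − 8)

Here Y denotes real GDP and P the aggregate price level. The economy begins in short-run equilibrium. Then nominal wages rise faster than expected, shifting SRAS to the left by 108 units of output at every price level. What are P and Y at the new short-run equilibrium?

P = 29, Y = 3844

This is a negative supply shock: SRAS shifts left.
New SRAS: Y = 3728 + 4P.
Set AD = SRAS: 4076 − 8P = 3728 + 4P, so 348 = 12P and P = 29.
Y = 4076 − 8·29 = 3844.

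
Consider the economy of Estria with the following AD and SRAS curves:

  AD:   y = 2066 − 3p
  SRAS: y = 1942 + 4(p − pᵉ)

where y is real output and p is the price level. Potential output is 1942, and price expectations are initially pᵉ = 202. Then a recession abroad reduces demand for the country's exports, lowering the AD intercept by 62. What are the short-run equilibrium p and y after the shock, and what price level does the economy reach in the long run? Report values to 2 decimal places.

AD shifts left: new AD is y = 2004 − 3p. With pᵉ = 202, SRAS is y = 1134 + 4p.
Short run: 2004 − 3p = 1134 + 4p gives 870 = 7p, so p = 124.29 and y = 2004 − 3p = 1631.14.
y = 1631.14 is below potential 1942; expectations adjust and SRAS shifts right until y = 1942.
Long run: on the new AD curve, 1942 = 2004 − 3p gives p = 20.67.

Short run: p = 124.29, y = 1631.14. Long run: p = 20.67.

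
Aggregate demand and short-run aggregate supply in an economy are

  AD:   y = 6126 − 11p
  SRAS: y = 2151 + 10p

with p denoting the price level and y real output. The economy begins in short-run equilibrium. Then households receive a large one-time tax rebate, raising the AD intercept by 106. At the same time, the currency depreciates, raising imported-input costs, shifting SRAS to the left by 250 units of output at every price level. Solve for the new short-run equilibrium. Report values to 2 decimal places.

p = 206.24, y = 3963.38

After both shocks: AD is y = 6232 − 11p and SRAS is y = 1901 + 10p.
Setting them equal: 4331 = 21p, so p = 206.24.
Substituting into AD, y = 3963.38.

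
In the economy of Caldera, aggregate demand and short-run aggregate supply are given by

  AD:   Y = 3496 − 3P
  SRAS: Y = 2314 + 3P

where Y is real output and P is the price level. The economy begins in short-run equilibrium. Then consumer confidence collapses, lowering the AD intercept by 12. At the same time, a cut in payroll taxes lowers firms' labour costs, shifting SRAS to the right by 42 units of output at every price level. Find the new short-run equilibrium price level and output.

After both shocks: AD is Y = 3484 − 3P and SRAS is Y = 2356 + 3P.
Setting them equal: 1128 = 6P, so P = 188.
Y = 3484 − 3·188 = 2920.

P = 188, Y = 2920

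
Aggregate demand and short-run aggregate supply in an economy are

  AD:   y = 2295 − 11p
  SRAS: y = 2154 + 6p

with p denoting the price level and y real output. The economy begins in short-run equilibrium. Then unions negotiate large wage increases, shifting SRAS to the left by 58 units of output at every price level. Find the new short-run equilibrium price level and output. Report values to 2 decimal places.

This is a negative supply shock: SRAS shifts left.
New SRAS: y = 2096 + 6p.
Set AD = SRAS: 2295 − 11p = 2096 + 6p, so 199 = 17p and p = 11.71.
Substituting into AD, y = 2166.24.

p = 11.71, y = 2166.24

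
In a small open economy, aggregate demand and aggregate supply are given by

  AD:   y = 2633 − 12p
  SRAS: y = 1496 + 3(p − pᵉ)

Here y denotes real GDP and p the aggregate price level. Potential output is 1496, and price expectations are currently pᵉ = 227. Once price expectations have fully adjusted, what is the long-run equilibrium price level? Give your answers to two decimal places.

Long-run p = 94.75

Short run: with pᵉ = 227, SRAS is y = 815 + 3p. Setting AD = SRAS gives 1818 = 15p, so p = 121.20 and y = 2633 − 12p = 1178.60.
Output 1178.60 is below potential 1496, so over time expected prices fall and SRAS shifts right until y returns to 1496.
Long run: y = 1496 on the AD curve gives 1496 = 2633 − 12p, so p = 94.75.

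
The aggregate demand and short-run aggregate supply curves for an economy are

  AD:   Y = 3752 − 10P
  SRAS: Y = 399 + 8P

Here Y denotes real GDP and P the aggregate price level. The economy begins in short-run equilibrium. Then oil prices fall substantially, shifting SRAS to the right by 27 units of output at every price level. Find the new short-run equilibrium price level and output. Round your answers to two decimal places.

This is a positive supply shock: SRAS shifts right.
New SRAS: Y = 426 + 8P.
Set AD = SRAS: 3752 − 10P = 426 + 8P, so 3326 = 18P and P = 184.78.
Substituting into AD, Y = 1904.22.

P = 184.78, Y = 1904.22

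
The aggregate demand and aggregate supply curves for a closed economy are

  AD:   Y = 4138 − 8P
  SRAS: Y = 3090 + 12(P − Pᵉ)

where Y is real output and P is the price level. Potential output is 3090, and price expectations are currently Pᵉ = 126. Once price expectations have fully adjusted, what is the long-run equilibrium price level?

Short run: with Pᵉ = 126, SRAS is Y = 1578 + 12P. Setting AD = SRAS gives 2560 = 20P, so P = 128 and Y = 4138 − 8·128 = 3114.
Output 3114 is above potential 3090, so over time expected prices rise and SRAS shifts left until Y returns to 3090.
Long run: Y = 3090 on the AD curve gives 3090 = 4138 − 8P, so P = 131.

Long-run P = 131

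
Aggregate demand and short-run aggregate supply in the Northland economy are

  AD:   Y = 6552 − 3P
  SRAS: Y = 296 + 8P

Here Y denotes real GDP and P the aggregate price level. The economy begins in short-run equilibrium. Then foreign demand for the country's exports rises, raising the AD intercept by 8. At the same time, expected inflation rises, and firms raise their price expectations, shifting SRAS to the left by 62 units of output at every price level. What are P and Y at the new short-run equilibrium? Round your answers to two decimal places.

After both shocks: AD is Y = 6560 − 3P and SRAS is Y = 234 + 8P.
Setting them equal: 6326 = 11P, so P = 575.09.
Substituting into AD, Y = 4834.73.

P = 575.09, Y = 4834.73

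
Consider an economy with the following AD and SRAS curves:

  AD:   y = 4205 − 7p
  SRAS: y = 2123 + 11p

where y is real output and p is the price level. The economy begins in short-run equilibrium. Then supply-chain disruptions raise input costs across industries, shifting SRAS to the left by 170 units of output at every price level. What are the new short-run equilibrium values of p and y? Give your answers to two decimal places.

p = 125.11, y = 3329.22

This is a negative supply shock: SRAS shifts left.
New SRAS: y = 1953 + 11p.
Set AD = SRAS: 4205 − 7p = 1953 + 11p, so 2252 = 18p and p = 125.11.
Substituting into AD, y = 3329.22.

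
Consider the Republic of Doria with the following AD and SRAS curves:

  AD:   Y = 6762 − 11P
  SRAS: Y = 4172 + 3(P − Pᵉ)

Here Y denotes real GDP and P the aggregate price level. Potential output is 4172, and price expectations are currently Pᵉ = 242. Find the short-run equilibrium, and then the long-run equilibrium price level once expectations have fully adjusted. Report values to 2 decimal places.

Short run: with Pᵉ = 242, SRAS is Y = 3446 + 3P. Setting AD = SRAS gives 3316 = 14P, so P = 236.86 and Y = 6762 − 11P = 4156.57.
Output 4156.57 is below potential 4172, so over time expected prices fall and SRAS shifts right until Y returns to 4172.
Long run: Y = 4172 on the AD curve gives 4172 = 6762 − 11P, so P = 235.45.

Short run: P = 236.86, Y = 4156.57. Long run: P = 235.45.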